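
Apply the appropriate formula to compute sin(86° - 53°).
sin(86° - 53°) = sin 86° cos 53° - cos 86° sin 53° = 0.5446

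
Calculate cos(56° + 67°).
cos(56° + 67°) = cos 56° cos 67° - sin 56° sin 67° = -0.5446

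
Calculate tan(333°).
tan(333°) = -0.5095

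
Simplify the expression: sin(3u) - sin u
sin(3u) - sin u = 2 cos(2u) sin u (using Sum-to-product)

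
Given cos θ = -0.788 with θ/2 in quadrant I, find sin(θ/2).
sin(θ/2) = ±√((1 - cos θ)/2); positive since θ/2 ∈ QI, so sin(θ/2) = 0.9455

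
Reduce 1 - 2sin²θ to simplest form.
1 - 2sin²θ = cos(2θ) (using Double angle)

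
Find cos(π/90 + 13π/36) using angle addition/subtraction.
cos(π/90 + 13π/36) = cos π/90 cos 13π/36 - sin π/90 sin 13π/36 = 0.3907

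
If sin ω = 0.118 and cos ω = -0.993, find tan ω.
tan ω = sin ω / cos ω = -0.1188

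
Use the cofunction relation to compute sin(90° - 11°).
sin(90° - 11°) = cos(11°) = 0.9816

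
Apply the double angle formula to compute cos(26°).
cos(26°) = cos²13° - sin²13° = 0.8988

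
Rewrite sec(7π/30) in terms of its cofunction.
sec(7π/30) = csc(π/2 - 7π/30) = csc(4π/15)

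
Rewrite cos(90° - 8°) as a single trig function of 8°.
cos(90° - 8°) = sin(8°)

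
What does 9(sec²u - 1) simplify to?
9(sec²u - 1) = 9(tan²u) (using Pythagorean identity)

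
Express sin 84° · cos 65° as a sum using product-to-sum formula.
sin 84° cos 65° = (1/2)[sin(84°+65°) + sin(84°-65°)]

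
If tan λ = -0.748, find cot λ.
cot λ = 1/tan λ = -1.337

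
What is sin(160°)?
sin(160°) = 0.342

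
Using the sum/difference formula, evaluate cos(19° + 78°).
cos(19° + 78°) = cos 19° cos 78° - sin 19° sin 78° = -0.1219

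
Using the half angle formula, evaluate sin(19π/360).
sin(19π/360) = √((1 - cos 19π/180)/2) = 0.165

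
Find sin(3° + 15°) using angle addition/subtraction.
sin(3° + 15°) = sin 3° cos 15° + cos 3° sin 15° = 0.309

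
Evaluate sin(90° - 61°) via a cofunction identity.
sin(90° - 61°) = cos(61°) = 0.4848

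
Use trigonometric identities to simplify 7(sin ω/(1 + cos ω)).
7(sin ω/(1 + cos ω)) = 7(tan(ω/2)) (using Half angle)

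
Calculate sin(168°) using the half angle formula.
sin(168°) = √((1 - cos 336°)/2) = 0.2079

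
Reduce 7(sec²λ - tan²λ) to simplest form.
7(sec²λ - tan²λ) = 7 (using Pythagorean identity)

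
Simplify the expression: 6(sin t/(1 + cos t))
6(sin t/(1 + cos t)) = 6(tan(t/2)) (using Half angle)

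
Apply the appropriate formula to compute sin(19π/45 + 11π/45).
sin(19π/45 + 11π/45) = sin 19π/45 cos 11π/45 + cos 19π/45 sin 11π/45 = √3/2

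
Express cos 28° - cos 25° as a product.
cos 28° - cos 25° = -2 sin(26.5°) sin(1.5°)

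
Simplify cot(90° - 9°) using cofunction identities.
cot(90° - 9°) = tan(9°)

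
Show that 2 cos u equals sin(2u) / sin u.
RHS = 2 sin u cos u / sin u = 2 cos u = LHS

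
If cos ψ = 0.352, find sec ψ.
sec ψ = 1/cos ψ = 2.841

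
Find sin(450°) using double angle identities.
sin(450°) = 2 sin 225° cos 225° = 1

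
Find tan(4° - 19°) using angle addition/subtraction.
tan(4° - 19°) = (tan 4° - tan 19°)/(1 + tan 4° tan 19°) = -(2-√3)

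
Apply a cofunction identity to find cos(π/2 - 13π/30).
cos(π/2 - 13π/30) = sin(13π/30) = 0.9781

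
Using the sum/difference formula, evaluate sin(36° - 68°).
sin(36° - 68°) = sin 36° cos 68° - cos 36° sin 68° = -0.5299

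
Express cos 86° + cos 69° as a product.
cos 86° + cos 69° = 2 cos(77.5°) cos(8.5°)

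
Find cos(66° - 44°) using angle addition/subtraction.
cos(66° - 44°) = cos 66° cos 44° + sin 66° sin 44° = 0.9272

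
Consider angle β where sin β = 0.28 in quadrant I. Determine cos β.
cos β = √(1 - sin²β) = 0.96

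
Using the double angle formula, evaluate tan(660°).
tan(660°) = 2 tan 330° / (1 - tan²330°) = -√3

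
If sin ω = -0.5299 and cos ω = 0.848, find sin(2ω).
sin(2ω) = 2 sin ω cos ω = -0.8987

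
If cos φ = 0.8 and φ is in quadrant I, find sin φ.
sin φ = 0.6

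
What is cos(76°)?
cos(76°) = 0.2419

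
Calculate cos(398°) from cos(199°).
cos(398°) = cos²199° - sin²199° = 0.788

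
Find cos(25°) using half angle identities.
cos(25°) = √((1 + cos 50°)/2) = 0.9063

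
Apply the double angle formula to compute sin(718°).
sin(718°) = 2 sin 359° cos 359° = -0.0349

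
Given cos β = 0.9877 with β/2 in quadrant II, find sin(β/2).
sin(β/2) = ±√((1 - cos β)/2); positive since β/2 ∈ QII, so sin(β/2) = 0.07842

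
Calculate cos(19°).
cos(19°) = 0.9455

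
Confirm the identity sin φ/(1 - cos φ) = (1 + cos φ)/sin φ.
LHS = sin φ(1 + cos φ) / ((1 - cos φ)(1 + cos φ)) = sin φ(1 + cos φ) / (1 - cos²φ) = sin φ(1 + cos φ) / sin²φ = (1 + cos φ)/sin φ = RHS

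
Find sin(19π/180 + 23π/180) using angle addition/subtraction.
sin(19π/180 + 23π/180) = sin 19π/180 cos 23π/180 + cos 19π/180 sin 23π/180 = 0.6691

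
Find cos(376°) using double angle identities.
cos(376°) = cos²188° - sin²188° = 0.9613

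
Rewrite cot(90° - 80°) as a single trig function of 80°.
cot(90° - 80°) = tan(80°)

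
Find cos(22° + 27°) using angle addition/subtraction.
cos(22° + 27°) = cos 22° cos 27° - sin 22° sin 27° = 0.6561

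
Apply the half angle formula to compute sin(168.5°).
sin(168.5°) = √((1 - cos 337°)/2) = 0.1994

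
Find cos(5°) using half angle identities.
cos(5°) = √((1 + cos 10°)/2) = 0.9962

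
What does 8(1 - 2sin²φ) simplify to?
8(1 - 2sin²φ) = 8(cos(2φ)) (using Double angle)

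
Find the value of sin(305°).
sin(305°) = -0.8192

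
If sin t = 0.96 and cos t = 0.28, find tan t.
tan t = sin t / cos t = 3.429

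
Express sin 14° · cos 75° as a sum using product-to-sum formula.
sin 14° cos 75° = (1/2)[sin(14°+75°) + sin(14°-75°)]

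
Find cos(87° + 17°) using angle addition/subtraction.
cos(87° + 17°) = cos 87° cos 17° - sin 87° sin 17° = -0.2419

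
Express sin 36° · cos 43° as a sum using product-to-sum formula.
sin 36° cos 43° = (1/2)[sin(36°+43°) + sin(36°-43°)]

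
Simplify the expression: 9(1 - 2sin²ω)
9(1 - 2sin²ω) = 9(cos(2ω)) (using Double angle)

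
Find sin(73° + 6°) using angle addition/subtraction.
sin(73° + 6°) = sin 73° cos 6° + cos 73° sin 6° = 0.9816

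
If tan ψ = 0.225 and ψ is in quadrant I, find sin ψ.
sin ψ = 0.2195 (using tan²ψ + 1 = sec²ψ)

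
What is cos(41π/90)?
cos(41π/90) = 0.1392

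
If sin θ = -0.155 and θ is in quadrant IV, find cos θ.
cos θ = 0.9879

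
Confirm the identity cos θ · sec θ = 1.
LHS = cos θ · (1/cos θ) = 1 = RHS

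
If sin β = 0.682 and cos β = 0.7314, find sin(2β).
sin(2β) = 2 sin β cos β = 0.9976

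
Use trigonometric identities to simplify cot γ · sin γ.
cot γ · sin γ = cos γ (using Quotient identity)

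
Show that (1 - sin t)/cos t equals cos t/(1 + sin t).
LHS = (1 - sin t)(1 + sin t) / (cos t(1 + sin t)) = (1 - sin²t) / (cos t(1 + sin t)) = cos²t / (cos t(1 + sin t)) = cos t/(1 + sin t) = RHS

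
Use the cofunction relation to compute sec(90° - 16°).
sec(90° - 16°) = csc(16°) = 3.628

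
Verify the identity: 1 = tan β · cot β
RHS = (sin β/cos β) · (cos β/sin β) = 1 = LHS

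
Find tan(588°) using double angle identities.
tan(588°) = 2 tan 294° / (1 - tan²294°) = 1.111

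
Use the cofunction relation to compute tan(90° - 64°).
tan(90° - 64°) = cot(64°) = 0.4877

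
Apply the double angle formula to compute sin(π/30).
sin(π/30) = 2 sin π/60 cos π/60 = 0.1045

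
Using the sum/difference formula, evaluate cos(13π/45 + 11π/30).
cos(13π/45 + 11π/30) = cos 13π/45 cos 11π/30 - sin 13π/45 sin 11π/30 = -0.4695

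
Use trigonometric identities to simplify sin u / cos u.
sin u / cos u = tan u (using Quotient identity)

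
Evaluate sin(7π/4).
sin(7π/4) = -√2/2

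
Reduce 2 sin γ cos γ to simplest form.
2 sin γ cos γ = sin(2γ) (using Double angle)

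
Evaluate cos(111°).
cos(111°) = -0.3584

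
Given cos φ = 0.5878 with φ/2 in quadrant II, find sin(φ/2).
sin(φ/2) = ±√((1 - cos φ)/2); positive since φ/2 ∈ QII, so sin(φ/2) = 0.454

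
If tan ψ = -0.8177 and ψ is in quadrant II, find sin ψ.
sin ψ = 0.633 (using tan²ψ + 1 = sec²ψ)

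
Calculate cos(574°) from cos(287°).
cos(574°) = cos²287° - sin²287° = -0.829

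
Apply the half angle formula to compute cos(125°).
cos(125°) = -√((1 + cos 250°)/2) = -0.5736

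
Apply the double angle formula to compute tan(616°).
tan(616°) = 2 tan 308° / (1 - tan²308°) = 4.011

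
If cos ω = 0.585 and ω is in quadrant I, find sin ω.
sin ω = 0.811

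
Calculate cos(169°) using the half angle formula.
cos(169°) = -√((1 + cos 338°)/2) = -0.9816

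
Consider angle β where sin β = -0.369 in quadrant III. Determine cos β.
cos β = ±√(1 - sin²β) = -0.9294 (negative in QIII)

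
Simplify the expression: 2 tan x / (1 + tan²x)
2 tan x / (1 + tan²x) = sin(2x) (using Double angle)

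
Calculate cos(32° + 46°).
cos(32° + 46°) = cos 32° cos 46° - sin 32° sin 46° = 0.2079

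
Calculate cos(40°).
cos(40°) = 0.766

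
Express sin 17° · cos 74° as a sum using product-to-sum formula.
sin 17° cos 74° = (1/2)[sin(17°+74°) + sin(17°-74°)]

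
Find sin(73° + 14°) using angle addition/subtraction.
sin(73° + 14°) = sin 73° cos 14° + cos 73° sin 14° = 0.9986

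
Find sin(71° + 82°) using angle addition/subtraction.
sin(71° + 82°) = sin 71° cos 82° + cos 71° sin 82° = 0.454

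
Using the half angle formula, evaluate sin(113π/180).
sin(113π/180) = √((1 - cos 113π/90)/2) = 0.9205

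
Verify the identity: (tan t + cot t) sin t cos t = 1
LHS = (sin t/cos t + cos t/sin t) sin t cos t = ((sin²t + cos²t)/(sin t cos t)) · sin t cos t = sin²t + cos²t = 1 = RHS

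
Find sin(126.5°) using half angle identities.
sin(126.5°) = √((1 - cos 253°)/2) = 0.8039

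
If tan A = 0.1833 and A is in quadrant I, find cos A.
cos A = 0.9836 (using tan²A + 1 = sec²A)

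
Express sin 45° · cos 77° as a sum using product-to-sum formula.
sin 45° cos 77° = (1/2)[sin(45°+77°) + sin(45°-77°)]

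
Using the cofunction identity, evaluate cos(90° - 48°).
cos(90° - 48°) = sin(48°) = 0.7431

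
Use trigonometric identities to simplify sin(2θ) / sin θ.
sin(2θ) / sin θ = 2 cos θ (using Double angle)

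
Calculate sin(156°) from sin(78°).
sin(156°) = 2 sin 78° cos 78° = 0.4067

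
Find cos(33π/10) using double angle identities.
cos(33π/10) = cos²33π/20 - sin²33π/20 = -0.5878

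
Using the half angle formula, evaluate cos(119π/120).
cos(119π/120) = -√((1 + cos 119π/60)/2) = -0.9997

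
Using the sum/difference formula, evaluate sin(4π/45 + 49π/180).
sin(4π/45 + 49π/180) = sin 4π/45 cos 49π/180 + cos 4π/45 sin 49π/180 = 0.9063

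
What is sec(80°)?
sec(80°) = 5.759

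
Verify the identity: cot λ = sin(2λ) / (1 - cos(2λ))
RHS = 2 sin λ cos λ / (2sin²λ) = cos λ/sin λ = cot λ = LHS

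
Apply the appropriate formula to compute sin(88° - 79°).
sin(88° - 79°) = sin 88° cos 79° - cos 88° sin 79° = 0.1564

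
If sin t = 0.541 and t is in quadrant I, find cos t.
cos t = 0.841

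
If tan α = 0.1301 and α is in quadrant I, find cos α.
cos α = 0.9916 (using tan²α + 1 = sec²α)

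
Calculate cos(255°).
cos(255°) = -(√6-√2)/4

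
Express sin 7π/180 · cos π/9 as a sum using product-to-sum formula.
sin 7π/180 cos π/9 = (1/2)[sin(7π/180+π/9) + sin(7π/180-π/9)]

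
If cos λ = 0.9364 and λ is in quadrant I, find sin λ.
sin λ = 0.3509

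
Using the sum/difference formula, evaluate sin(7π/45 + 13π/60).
sin(7π/45 + 13π/60) = sin 7π/45 cos 13π/60 + cos 7π/45 sin 13π/60 = 0.9205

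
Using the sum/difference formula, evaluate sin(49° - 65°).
sin(49° - 65°) = sin 49° cos 65° - cos 49° sin 65° = -0.2756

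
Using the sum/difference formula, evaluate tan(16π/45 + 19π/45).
tan(16π/45 + 19π/45) = (tan 16π/45 + tan 19π/45)/(1 - tan 16π/45 tan 19π/45) = -0.8391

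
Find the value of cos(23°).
cos(23°) = 0.9205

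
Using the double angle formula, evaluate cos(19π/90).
cos(19π/90) = cos²19π/180 - sin²19π/180 = 0.788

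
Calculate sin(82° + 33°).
sin(82° + 33°) = sin 82° cos 33° + cos 82° sin 33° = 0.9063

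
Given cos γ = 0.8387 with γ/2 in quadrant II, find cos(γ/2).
cos(γ/2) = ±√((1 + cos γ)/2); negative since γ/2 ∈ QII, so cos(γ/2) = -0.9588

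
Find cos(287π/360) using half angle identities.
cos(287π/360) = -√((1 + cos 287π/180)/2) = -0.8039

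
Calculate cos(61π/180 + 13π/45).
cos(61π/180 + 13π/45) = cos 61π/180 cos 13π/45 - sin 61π/180 sin 13π/45 = -0.3907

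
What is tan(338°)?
tan(338°) = -0.404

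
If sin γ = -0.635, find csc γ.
csc γ = 1/sin γ = -1.575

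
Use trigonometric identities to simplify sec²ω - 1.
sec²ω - 1 = tan²ω (using Pythagorean identity)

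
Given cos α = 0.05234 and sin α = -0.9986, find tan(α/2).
tan(α/2) = sin α / (1 + cos α) = -0.9489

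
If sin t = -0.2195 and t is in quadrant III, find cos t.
cos t = -0.9756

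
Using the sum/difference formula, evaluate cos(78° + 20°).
cos(78° + 20°) = cos 78° cos 20° - sin 78° sin 20° = -0.1392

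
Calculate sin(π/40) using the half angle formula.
sin(π/40) = √((1 - cos π/20)/2) = 0.07846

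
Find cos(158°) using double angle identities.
cos(158°) = cos²79° - sin²79° = -0.9272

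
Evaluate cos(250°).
cos(250°) = -0.342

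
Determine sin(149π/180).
sin(149π/180) = 0.515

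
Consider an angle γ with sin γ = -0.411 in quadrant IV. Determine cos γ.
cos γ = √(1 - sin²γ) = 0.9116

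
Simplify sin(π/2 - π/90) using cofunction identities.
sin(π/2 - π/90) = cos(π/90)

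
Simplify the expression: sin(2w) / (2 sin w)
sin(2w) / (2 sin w) = cos w (using Double angle)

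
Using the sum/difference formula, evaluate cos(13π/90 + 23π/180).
cos(13π/90 + 23π/180) = cos 13π/90 cos 23π/180 - sin 13π/90 sin 23π/180 = 0.6561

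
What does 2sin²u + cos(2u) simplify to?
2sin²u + cos(2u) = 1 (using Double angle)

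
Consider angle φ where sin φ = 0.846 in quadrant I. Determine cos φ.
cos φ = √(1 - sin²φ) = 0.5332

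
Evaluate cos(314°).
cos(314°) = 0.6947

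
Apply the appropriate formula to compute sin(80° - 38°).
sin(80° - 38°) = sin 80° cos 38° - cos 80° sin 38° = 0.6691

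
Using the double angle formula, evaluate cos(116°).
cos(116°) = cos²58° - sin²58° = -0.4384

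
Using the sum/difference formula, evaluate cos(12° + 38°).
cos(12° + 38°) = cos 12° cos 38° - sin 12° sin 38° = 0.6428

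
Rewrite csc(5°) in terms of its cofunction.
csc(5°) = sec(90° - 5°) = sec(85°)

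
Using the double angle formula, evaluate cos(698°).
cos(698°) = cos²349° - sin²349° = 0.9272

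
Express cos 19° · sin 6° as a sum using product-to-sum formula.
cos 19° sin 6° = (1/2)[sin(19°+6°) - sin(19°-6°)]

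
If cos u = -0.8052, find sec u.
sec u = 1/cos u = -1.242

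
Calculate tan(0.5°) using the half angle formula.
tan(0.5°) = sin 1° / (1 + cos 1°) = 0.008727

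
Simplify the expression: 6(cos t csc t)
6(cos t csc t) = 6(cot t) (using Reciprocal + quotient)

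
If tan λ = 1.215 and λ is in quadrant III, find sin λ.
sin λ = -0.7721 (using tan²λ + 1 = sec²λ)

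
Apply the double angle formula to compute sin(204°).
sin(204°) = 2 sin 102° cos 102° = -0.4067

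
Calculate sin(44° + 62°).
sin(44° + 62°) = sin 44° cos 62° + cos 44° sin 62° = 0.9613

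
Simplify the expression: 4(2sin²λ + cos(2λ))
4(2sin²λ + cos(2λ)) = 4 (using Double angle)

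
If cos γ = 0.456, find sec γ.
sec γ = 1/cos γ = 2.193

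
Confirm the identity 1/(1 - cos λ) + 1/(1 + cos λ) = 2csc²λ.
LHS = [(1 + cos λ) + (1 - cos λ)] / [(1 - cos λ)(1 + cos λ)] = 2/(1 - cos²λ) = 2/sin²λ = 2csc²λ = RHS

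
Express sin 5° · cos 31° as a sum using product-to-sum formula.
sin 5° cos 31° = (1/2)[sin(5°+31°) + sin(5°-31°)]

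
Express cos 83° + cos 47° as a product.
cos 83° + cos 47° = 2 cos(65°) cos(18°)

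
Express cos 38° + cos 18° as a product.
cos 38° + cos 18° = 2 cos(28°) cos(10°)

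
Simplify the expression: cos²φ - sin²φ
cos²φ - sin²φ = cos(2φ) (using Double angle)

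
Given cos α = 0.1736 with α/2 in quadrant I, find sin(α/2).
sin(α/2) = ±√((1 - cos α)/2); positive since α/2 ∈ QI, so sin(α/2) = 0.6428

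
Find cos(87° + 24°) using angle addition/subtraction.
cos(87° + 24°) = cos 87° cos 24° - sin 87° sin 24° = -0.3584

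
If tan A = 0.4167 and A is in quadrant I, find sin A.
sin A = 0.3846 (using tan²A + 1 = sec²A)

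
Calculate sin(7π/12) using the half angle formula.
sin(7π/12) = √((1 - cos 7π/6)/2) = (√6+√2)/4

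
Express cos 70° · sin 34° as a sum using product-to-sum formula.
cos 70° sin 34° = (1/2)[sin(70°+34°) - sin(70°-34°)]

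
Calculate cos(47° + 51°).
cos(47° + 51°) = cos 47° cos 51° - sin 47° sin 51° = -0.1392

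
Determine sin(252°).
sin(252°) = -0.9511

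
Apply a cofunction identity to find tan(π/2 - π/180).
tan(π/2 - π/180) = cot(π/180) = 57.29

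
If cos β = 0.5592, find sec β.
sec β = 1/cos β = 1.788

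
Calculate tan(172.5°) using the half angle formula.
tan(172.5°) = sin 345° / (1 + cos 345°) = -0.1317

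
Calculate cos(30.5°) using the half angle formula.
cos(30.5°) = √((1 + cos 61°)/2) = 0.8616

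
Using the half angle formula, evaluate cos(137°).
cos(137°) = -√((1 + cos 274°)/2) = -0.7314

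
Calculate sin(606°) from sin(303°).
sin(606°) = 2 sin 303° cos 303° = -0.9135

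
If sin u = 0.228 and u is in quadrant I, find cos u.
cos u = 0.9737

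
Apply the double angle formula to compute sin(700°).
sin(700°) = 2 sin 350° cos 350° = -0.342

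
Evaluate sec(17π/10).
sec(17π/10) = 1.701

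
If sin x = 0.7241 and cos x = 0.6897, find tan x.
tan x = sin x / cos x = 1.05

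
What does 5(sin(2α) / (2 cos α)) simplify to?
5(sin(2α) / (2 cos α)) = 5(sin α) (using Double angle)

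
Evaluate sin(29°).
sin(29°) = 0.4848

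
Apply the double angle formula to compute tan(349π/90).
tan(349π/90) = 2 tan 349π/180 / (1 - tan²349π/180) = -0.404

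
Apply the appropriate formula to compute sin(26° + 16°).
sin(26° + 16°) = sin 26° cos 16° + cos 26° sin 16° = 0.6691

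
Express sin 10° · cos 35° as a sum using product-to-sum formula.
sin 10° cos 35° = (1/2)[sin(10°+35°) + sin(10°-35°)]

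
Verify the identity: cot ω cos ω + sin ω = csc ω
LHS = cos²ω/sin ω + sin ω = (cos²ω + sin²ω)/sin ω = 1/sin ω = csc ω = RHS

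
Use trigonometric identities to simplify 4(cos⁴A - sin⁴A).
4(cos⁴A - sin⁴A) = 4(cos(2A)) (using Factoring + double angle)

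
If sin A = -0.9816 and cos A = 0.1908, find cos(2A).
cos(2A) = cos²A - sin²A = -0.9271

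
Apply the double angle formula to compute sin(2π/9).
sin(2π/9) = 2 sin π/9 cos π/9 = 0.6428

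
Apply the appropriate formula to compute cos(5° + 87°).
cos(5° + 87°) = cos 5° cos 87° - sin 5° sin 87° = -0.0349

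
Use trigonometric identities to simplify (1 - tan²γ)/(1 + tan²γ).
(1 - tan²γ)/(1 + tan²γ) = cos(2γ) (using Double angle)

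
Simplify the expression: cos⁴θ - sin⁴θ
cos⁴θ - sin⁴θ = cos(2θ) (using Factoring + double angle)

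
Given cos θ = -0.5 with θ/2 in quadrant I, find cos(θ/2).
cos(θ/2) = ±√((1 + cos θ)/2); positive since θ/2 ∈ QI, so cos(θ/2) = 1/2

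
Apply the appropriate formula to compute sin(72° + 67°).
sin(72° + 67°) = sin 72° cos 67° + cos 72° sin 67° = 0.6561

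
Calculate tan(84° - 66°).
tan(84° - 66°) = (tan 84° - tan 66°)/(1 + tan 84° tan 66°) = 0.3249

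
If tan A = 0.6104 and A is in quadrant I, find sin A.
sin A = 0.521 (using tan²A + 1 = sec²A)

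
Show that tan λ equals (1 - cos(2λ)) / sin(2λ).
RHS = 2sin²λ / (2 sin λ cos λ) = sin λ/cos λ = tan λ = LHS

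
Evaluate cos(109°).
cos(109°) = -0.3256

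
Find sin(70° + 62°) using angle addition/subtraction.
sin(70° + 62°) = sin 70° cos 62° + cos 70° sin 62° = 0.7431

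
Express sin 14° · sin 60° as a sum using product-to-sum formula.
sin 14° sin 60° = (1/2)[cos(14°-60°) - cos(14°+60°)]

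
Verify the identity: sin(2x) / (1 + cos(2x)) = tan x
LHS = 2 sin x cos x / (2cos²x) = sin x/cos x = tan x = RHS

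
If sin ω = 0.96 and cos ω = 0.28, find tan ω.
tan ω = sin ω / cos ω = 3.429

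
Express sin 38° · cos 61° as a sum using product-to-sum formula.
sin 38° cos 61° = (1/2)[sin(38°+61°) + sin(38°-61°)]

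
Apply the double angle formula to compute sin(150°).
sin(150°) = 2 sin 75° cos 75° = 1/2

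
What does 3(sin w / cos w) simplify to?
3(sin w / cos w) = 3(tan w) (using Quotient identity)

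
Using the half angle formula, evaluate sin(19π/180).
sin(19π/180) = √((1 - cos 19π/90)/2) = 0.3256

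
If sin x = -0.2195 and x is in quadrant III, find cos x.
cos x = -0.9756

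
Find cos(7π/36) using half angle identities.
cos(7π/36) = √((1 + cos 7π/18)/2) = 0.8192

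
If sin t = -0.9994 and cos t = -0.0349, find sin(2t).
sin(2t) = 2 sin t cos t = 0.06976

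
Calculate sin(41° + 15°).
sin(41° + 15°) = sin 41° cos 15° + cos 41° sin 15° = 0.829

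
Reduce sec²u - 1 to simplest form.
sec²u - 1 = tan²u (using Pythagorean identity)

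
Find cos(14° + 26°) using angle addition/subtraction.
cos(14° + 26°) = cos 14° cos 26° - sin 14° sin 26° = 0.766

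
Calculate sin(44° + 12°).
sin(44° + 12°) = sin 44° cos 12° + cos 44° sin 12° = 0.829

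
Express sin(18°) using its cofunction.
sin(18°) = cos(90° - 18°) = cos(72°)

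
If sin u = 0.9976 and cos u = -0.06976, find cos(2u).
cos(2u) = cos²u - sin²u = -0.9903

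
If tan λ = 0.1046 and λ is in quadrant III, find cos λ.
cos λ = -0.9946 (using tan²λ + 1 = sec²λ)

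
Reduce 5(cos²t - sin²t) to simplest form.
5(cos²t - sin²t) = 5(cos(2t)) (using Double angle)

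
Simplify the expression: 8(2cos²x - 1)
8(2cos²x - 1) = 8(cos(2x)) (using Double angle)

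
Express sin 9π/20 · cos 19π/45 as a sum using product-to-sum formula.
sin 9π/20 cos 19π/45 = (1/2)[sin(9π/20+19π/45) + sin(9π/20-19π/45)]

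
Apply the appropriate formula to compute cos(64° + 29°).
cos(64° + 29°) = cos 64° cos 29° - sin 64° sin 29° = -0.05234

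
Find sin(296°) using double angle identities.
sin(296°) = 2 sin 148° cos 148° = -0.8988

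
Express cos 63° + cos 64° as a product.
cos 63° + cos 64° = 2 cos(63.5°) cos(-0.5°)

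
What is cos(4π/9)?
cos(4π/9) = 0.1736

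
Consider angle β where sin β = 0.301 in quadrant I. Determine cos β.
cos β = √(1 - sin²β) = 0.9536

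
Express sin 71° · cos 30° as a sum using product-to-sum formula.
sin 71° cos 30° = (1/2)[sin(71°+30°) + sin(71°-30°)]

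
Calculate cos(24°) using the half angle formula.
cos(24°) = √((1 + cos 48°)/2) = 0.9135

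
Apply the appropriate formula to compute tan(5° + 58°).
tan(5° + 58°) = (tan 5° + tan 58°)/(1 - tan 5° tan 58°) = 1.963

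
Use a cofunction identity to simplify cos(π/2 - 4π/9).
cos(π/2 - 4π/9) = sin(4π/9)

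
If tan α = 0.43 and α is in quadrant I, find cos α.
cos α = 0.9187 (using tan²α + 1 = sec²α)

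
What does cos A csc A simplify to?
cos A csc A = cot A (using Reciprocal + quotient)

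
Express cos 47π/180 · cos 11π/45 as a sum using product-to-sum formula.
cos 47π/180 cos 11π/45 = (1/2)[cos(47π/180-11π/45) + cos(47π/180+11π/45)]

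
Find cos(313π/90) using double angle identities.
cos(313π/90) = cos²313π/180 - sin²313π/180 = -0.06976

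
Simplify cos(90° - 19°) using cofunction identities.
cos(90° - 19°) = sin(19°)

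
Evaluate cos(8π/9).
cos(8π/9) = -0.9397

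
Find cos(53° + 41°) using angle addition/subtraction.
cos(53° + 41°) = cos 53° cos 41° - sin 53° sin 41° = -0.06976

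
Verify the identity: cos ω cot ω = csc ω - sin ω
RHS = 1/sin ω - sin ω = (1 - sin²ω)/sin ω = cos²ω/sin ω = cos ω · (cos ω/sin ω) = cos ω cot ω = LHS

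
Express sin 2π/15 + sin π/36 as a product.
sin 2π/15 + sin π/36 = 2 sin(29π/360) cos(19π/360)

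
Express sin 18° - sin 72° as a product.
sin 18° - sin 72° = 2 cos(45°) sin(-27°)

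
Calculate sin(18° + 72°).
sin(18° + 72°) = sin 18° cos 72° + cos 18° sin 72° = 1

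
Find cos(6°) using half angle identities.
cos(6°) = √((1 + cos 12°)/2) = 0.9945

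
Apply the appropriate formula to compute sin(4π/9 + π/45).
sin(4π/9 + π/45) = sin 4π/9 cos π/45 + cos 4π/9 sin π/45 = 0.9945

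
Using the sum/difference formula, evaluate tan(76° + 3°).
tan(76° + 3°) = (tan 76° + tan 3°)/(1 - tan 76° tan 3°) = 5.145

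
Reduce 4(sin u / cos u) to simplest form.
4(sin u / cos u) = 4(tan u) (using Quotient identity)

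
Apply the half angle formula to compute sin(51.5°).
sin(51.5°) = √((1 - cos 103°)/2) = 0.7826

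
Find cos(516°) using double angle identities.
cos(516°) = cos²258° - sin²258° = -0.9135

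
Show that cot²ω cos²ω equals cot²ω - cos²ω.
RHS = cos²ω/sin²ω - cos²ω = cos²ω(1/sin²ω - 1) = cos²ω · (1 - sin²ω)/sin²ω = cos²ω · cos²ω/sin²ω = cos²ω · cot²ω = LHS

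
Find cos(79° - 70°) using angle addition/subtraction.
cos(79° - 70°) = cos 79° cos 70° + sin 79° sin 70° = 0.9877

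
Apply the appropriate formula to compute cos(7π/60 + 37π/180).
cos(7π/60 + 37π/180) = cos 7π/60 cos 37π/180 - sin 7π/60 sin 37π/180 = 0.5299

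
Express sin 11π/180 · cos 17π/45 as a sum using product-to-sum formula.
sin 11π/180 cos 17π/45 = (1/2)[sin(11π/180+17π/45) + sin(11π/180-17π/45)]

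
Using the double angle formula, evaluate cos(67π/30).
cos(67π/30) = cos²67π/60 - sin²67π/60 = 0.7431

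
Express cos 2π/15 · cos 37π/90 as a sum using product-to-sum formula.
cos 2π/15 cos 37π/90 = (1/2)[cos(2π/15-37π/90) + cos(2π/15+37π/90)]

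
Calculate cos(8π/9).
cos(8π/9) = -0.9397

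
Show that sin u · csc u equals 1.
LHS = sin u · (1/sin u) = 1 = RHS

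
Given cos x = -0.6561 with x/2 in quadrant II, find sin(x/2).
sin(x/2) = ±√((1 - cos x)/2); positive since x/2 ∈ QII, so sin(x/2) = 0.91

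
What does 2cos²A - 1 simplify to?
2cos²A - 1 = cos(2A) (using Double angle)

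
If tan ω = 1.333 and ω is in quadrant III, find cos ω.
cos ω = -0.6001 (using tan²ω + 1 = sec²ω)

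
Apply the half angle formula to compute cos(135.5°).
cos(135.5°) = -√((1 + cos 271°)/2) = -0.7133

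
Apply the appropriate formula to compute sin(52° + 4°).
sin(52° + 4°) = sin 52° cos 4° + cos 52° sin 4° = 0.829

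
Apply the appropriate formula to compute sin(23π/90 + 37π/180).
sin(23π/90 + 37π/180) = sin 23π/90 cos 37π/180 + cos 23π/90 sin 37π/180 = 0.9925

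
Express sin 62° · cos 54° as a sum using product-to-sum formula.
sin 62° cos 54° = (1/2)[sin(62°+54°) + sin(62°-54°)]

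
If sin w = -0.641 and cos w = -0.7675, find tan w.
tan w = sin w / cos w = 0.8352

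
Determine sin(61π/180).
sin(61π/180) = 0.8746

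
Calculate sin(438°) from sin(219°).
sin(438°) = 2 sin 219° cos 219° = 0.9781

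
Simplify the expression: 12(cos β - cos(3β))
12(cos β - cos(3β)) = 12(2 sin(2β) sin β) (using Sum-to-product)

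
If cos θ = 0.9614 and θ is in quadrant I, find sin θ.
sin θ = 0.2752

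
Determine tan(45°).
tan(45°) = 1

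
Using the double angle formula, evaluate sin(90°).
sin(90°) = 2 sin 45° cos 45° = 1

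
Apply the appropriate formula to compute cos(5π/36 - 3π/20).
cos(5π/36 - 3π/20) = cos 5π/36 cos 3π/20 + sin 5π/36 sin 3π/20 = 0.9994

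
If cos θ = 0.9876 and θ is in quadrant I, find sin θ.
sin θ = 0.157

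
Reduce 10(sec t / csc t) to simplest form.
10(sec t / csc t) = 10(tan t) (using Reciprocal identities)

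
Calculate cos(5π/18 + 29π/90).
cos(5π/18 + 29π/90) = cos 5π/18 cos 29π/90 - sin 5π/18 sin 29π/90 = -0.309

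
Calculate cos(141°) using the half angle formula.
cos(141°) = -√((1 + cos 282°)/2) = -0.7771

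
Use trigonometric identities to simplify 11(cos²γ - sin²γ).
11(cos²γ - sin²γ) = 11(cos(2γ)) (using Double angle)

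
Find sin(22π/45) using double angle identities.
sin(22π/45) = 2 sin 11π/45 cos 11π/45 = 0.9994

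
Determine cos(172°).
cos(172°) = -0.9903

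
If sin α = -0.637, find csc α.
csc α = 1/sin α = -1.57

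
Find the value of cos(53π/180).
cos(53π/180) = 0.6018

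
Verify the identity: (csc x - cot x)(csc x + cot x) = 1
LHS = csc²x - cot²x = (1 + cot²x) - cot²x = 1 = RHS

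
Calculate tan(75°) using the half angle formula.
tan(75°) = sin 150° / (1 + cos 150°) = 2+√3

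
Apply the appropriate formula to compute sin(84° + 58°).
sin(84° + 58°) = sin 84° cos 58° + cos 84° sin 58° = 0.6157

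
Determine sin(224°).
sin(224°) = -0.6947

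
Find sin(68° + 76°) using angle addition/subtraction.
sin(68° + 76°) = sin 68° cos 76° + cos 68° sin 76° = 0.5878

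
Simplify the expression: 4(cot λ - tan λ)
4(cot λ - tan λ) = 4(2 cot(2λ)) (using Double angle)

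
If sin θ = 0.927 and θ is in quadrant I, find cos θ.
cos θ = 0.3751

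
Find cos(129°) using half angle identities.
cos(129°) = -√((1 + cos 258°)/2) = -0.6293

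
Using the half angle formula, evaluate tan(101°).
tan(101°) = sin 202° / (1 + cos 202°) = -5.145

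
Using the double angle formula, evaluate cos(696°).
cos(696°) = cos²348° - sin²348° = 0.9135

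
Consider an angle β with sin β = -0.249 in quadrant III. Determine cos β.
cos β = ±√(1 - sin²β) = -0.9685 (negative in QIII)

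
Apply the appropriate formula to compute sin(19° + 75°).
sin(19° + 75°) = sin 19° cos 75° + cos 19° sin 75° = 0.9976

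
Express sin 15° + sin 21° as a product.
sin 15° + sin 21° = 2 sin(18°) cos(-3°)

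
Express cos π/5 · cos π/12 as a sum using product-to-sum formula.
cos π/5 cos π/12 = (1/2)[cos(π/5-π/12) + cos(π/5+π/12)]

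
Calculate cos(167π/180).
cos(167π/180) = -0.9744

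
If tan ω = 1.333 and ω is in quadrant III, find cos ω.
cos ω = -0.6001 (using tan²ω + 1 = sec²ω)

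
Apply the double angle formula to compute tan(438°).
tan(438°) = 2 tan 219° / (1 - tan²219°) = 4.705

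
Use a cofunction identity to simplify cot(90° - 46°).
cot(90° - 46°) = tan(46°)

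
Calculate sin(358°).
sin(358°) = -0.0349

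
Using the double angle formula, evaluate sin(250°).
sin(250°) = 2 sin 125° cos 125° = -0.9397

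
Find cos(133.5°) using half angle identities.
cos(133.5°) = -√((1 + cos 267°)/2) = -0.6884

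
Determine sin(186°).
sin(186°) = -0.1045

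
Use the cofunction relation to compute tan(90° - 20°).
tan(90° - 20°) = cot(20°) = 2.747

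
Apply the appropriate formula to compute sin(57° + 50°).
sin(57° + 50°) = sin 57° cos 50° + cos 57° sin 50° = 0.9563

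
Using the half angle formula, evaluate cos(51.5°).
cos(51.5°) = √((1 + cos 103°)/2) = 0.6225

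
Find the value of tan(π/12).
tan(π/12) = 2-√3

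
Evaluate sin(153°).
sin(153°) = 0.454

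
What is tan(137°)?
tan(137°) = -0.9325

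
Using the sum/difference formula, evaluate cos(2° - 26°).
cos(2° - 26°) = cos 2° cos 26° + sin 2° sin 26° = 0.9135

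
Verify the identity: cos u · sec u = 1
LHS = cos u · (1/cos u) = 1 = RHS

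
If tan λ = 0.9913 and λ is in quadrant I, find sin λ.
sin λ = 0.704 (using tan²λ + 1 = sec²λ)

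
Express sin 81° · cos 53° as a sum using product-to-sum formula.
sin 81° cos 53° = (1/2)[sin(81°+53°) + sin(81°-53°)]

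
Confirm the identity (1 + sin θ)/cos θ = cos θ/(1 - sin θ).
LHS = (1 + sin θ)(1 - sin θ) / (cos θ(1 - sin θ)) = (1 - sin²θ) / (cos θ(1 - sin θ)) = cos²θ / (cos θ(1 - sin θ)) = cos θ/(1 - sin θ) = RHS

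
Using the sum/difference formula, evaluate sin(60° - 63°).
sin(60° - 63°) = sin 60° cos 63° - cos 60° sin 63° = -0.05234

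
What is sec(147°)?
sec(147°) = -1.192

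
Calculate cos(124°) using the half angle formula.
cos(124°) = -√((1 + cos 248°)/2) = -0.5592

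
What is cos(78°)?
cos(78°) = 0.2079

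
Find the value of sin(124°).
sin(124°) = 0.829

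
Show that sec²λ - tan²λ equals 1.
LHS = 1/cos²λ - sin²λ/cos²λ = (1 - sin²λ)/cos²λ = cos²λ/cos²λ = 1 = RHS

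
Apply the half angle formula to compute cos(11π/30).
cos(11π/30) = √((1 + cos 11π/15)/2) = 0.4067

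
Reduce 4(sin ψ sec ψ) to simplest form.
4(sin ψ sec ψ) = 4(tan ψ) (using Reciprocal + quotient)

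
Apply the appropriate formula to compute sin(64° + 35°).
sin(64° + 35°) = sin 64° cos 35° + cos 64° sin 35° = 0.9877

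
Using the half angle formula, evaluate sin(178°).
sin(178°) = √((1 - cos 356°)/2) = 0.0349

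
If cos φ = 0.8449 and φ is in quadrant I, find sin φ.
sin φ = 0.5349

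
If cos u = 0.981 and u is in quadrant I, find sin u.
sin u = 0.194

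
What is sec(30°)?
sec(30°) = 2√3/3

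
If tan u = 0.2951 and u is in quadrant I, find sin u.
sin u = 0.283 (using tan²u + 1 = sec²u)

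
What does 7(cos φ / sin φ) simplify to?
7(cos φ / sin φ) = 7(cot φ) (using Quotient identity)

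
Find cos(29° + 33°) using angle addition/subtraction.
cos(29° + 33°) = cos 29° cos 33° - sin 29° sin 33° = 0.4695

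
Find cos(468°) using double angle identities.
cos(468°) = 1 - 2sin²234° = -0.309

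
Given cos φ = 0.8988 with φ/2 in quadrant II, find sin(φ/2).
sin(φ/2) = ±√((1 - cos φ)/2); positive since φ/2 ∈ QII, so sin(φ/2) = 0.2249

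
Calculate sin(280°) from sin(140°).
sin(280°) = 2 sin 140° cos 140° = -0.9848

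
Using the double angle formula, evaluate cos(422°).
cos(422°) = cos²211° - sin²211° = 0.4695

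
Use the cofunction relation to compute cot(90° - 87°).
cot(90° - 87°) = tan(87°) = 19.08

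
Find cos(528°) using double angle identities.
cos(528°) = cos²264° - sin²264° = -0.9781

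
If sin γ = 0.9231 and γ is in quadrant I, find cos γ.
cos γ = 0.3846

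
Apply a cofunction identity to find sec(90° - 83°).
sec(90° - 83°) = csc(83°) = 1.008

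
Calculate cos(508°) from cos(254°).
cos(508°) = cos²254° - sin²254° = -0.848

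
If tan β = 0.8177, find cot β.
cot β = 1/tan β = 1.223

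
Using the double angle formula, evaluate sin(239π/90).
sin(239π/90) = 2 sin 239π/180 cos 239π/180 = 0.8829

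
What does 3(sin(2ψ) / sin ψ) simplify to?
3(sin(2ψ) / sin ψ) = 3(2 cos ψ) (using Double angle)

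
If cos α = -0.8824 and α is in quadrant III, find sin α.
sin α = -0.4705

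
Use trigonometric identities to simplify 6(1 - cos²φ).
6(1 - cos²φ) = 6(sin²φ) (using Pythagorean identity)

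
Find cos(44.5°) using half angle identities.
cos(44.5°) = √((1 + cos 89°)/2) = 0.7133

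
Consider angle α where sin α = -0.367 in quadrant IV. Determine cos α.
cos α = √(1 - sin²α) = 0.9302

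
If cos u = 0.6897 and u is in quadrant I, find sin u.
sin u = 0.7241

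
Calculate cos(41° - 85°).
cos(41° - 85°) = cos 41° cos 85° + sin 41° sin 85° = 0.7193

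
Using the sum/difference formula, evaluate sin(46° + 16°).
sin(46° + 16°) = sin 46° cos 16° + cos 46° sin 16° = 0.8829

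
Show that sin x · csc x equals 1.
LHS = sin x · (1/sin x) = 1 = RHS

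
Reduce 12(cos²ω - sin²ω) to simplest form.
12(cos²ω - sin²ω) = 12(cos(2ω)) (using Double angle)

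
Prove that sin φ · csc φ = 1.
LHS = sin φ · (1/sin φ) = 1 = RHS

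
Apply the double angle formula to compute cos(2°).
cos(2°) = cos²1° - sin²1° = 0.9994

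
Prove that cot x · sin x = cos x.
LHS = (cos x/sin x) · sin x = cos x = RHS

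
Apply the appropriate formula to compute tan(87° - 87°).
tan(87° - 87°) = (tan 87° - tan 87°)/(1 + tan 87° tan 87°) = 0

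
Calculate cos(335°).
cos(335°) = 0.9063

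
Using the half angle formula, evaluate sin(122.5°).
sin(122.5°) = √((1 - cos 245°)/2) = 0.8434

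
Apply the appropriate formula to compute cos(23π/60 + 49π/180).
cos(23π/60 + 49π/180) = cos 23π/60 cos 49π/180 - sin 23π/60 sin 49π/180 = -0.4695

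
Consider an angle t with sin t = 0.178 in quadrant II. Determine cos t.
cos t = ±√(1 - sin²t) = -0.984 (negative in QII)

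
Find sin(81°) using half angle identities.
sin(81°) = √((1 - cos 162°)/2) = 0.9877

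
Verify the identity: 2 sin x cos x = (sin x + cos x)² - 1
RHS = sin²x + 2 sin x cos x + cos²x - 1 = (sin²x + cos²x) + 2 sin x cos x - 1 = 1 + 2 sin x cos x - 1 = 2 sin x cos x = LHS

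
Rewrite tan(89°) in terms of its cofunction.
tan(89°) = cot(90° - 89°) = cot(1°)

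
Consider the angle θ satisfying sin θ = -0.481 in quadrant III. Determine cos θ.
cos θ = ±√(1 - sin²θ) = -0.8767 (negative in QIII)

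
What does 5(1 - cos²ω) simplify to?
5(1 - cos²ω) = 5(sin²ω) (using Pythagorean identity)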